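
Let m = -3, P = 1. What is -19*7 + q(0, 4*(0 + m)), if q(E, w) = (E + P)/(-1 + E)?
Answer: -134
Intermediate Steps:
q(E, w) = (1 + E)/(-1 + E) (q(E, w) = (E + 1)/(-1 + E) = (1 + E)/(-1 + E))
-19*7 + q(0, 4*(0 + m)) = -19*7 + (1 + 0)/(-1 + 0) = -133 + 1/(-1) = -133 - 1*1 = -133 - 1 = -134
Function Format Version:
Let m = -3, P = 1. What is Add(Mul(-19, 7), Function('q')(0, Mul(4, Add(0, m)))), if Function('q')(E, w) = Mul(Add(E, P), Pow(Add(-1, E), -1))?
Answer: -134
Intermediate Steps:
Function('q')(E, w) = Mul(Pow(Add(-1, E), -1), Add(1, E)) (Function('q')(E, w) = Mul(Add(E, 1), Pow(Add(-1, E), -1)) = Mul(Add(1, E), Pow(Add(-1, E), -1)) = Mul(Pow(Add(-1, E), -1), Add(1, E)))
Add(Mul(-19, 7), Function('q')(0, Mul(4, Add(0, m)))) = Add(Mul(-19, 7), Mul(Pow(Add(-1, 0), -1), Add(1, 0))) = Add(-133, Mul(Pow(-1, -1), 1)) = Add(-133, Mul(-1, 1)) = Add(-133, -1) = -134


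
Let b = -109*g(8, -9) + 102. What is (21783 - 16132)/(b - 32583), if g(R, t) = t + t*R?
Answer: -5651/23652 ≈ -0.23892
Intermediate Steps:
g(R, t) = t + R*t
b = 8931 (b = -(-981)*(1 + 8) + 102 = -(-981)*9 + 102 = -109*(-81) + 102 = 8829 + 102 = 8931)
(21783 - 16132)/(b - 32583) = (21783 - 16132)/(8931 - 32583) = 5651/(-23652) = 5651*(-1/23652) = -5651/23652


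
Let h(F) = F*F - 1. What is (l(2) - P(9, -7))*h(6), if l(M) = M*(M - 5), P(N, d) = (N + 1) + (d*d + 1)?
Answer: -2310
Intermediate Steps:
h(F) = -1 + F**2 (h(F) = F**2 - 1 = -1 + F**2)
P(N, d) = 2 + N + d**2 (P(N, d) = (1 + N) + (d**2 + 1) = (1 + N) + (1 + d**2) = 2 + N + d**2)
l(M) = M*(-5 + M)
(l(2) - P(9, -7))*h(6) = (2*(-5 + 2) - (2 + 9 + (-7)**2))*(-1 + 6**2) = (2*(-3) - (2 + 9 + 49))*(-1 + 36) = (-6 - 1*60)*35 = (-6 - 60)*35 = -66*35 = -2310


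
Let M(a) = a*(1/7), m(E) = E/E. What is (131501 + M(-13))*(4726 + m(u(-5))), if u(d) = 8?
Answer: 4351175138/7 ≈ 6.2160e+8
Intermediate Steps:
m(E) = 1
M(a) = a/7 (M(a) = a*(1*(1/7)) = a*(1/7) = a/7)
(131501 + M(-13))*(4726 + m(u(-5))) = (131501 + (1/7)*(-13))*(4726 + 1) = (131501 - 13/7)*4727 = (920494/7)*4727 = 4351175138/7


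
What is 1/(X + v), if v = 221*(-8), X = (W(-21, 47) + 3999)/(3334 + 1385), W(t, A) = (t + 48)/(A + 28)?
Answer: -39325/69493272 ≈ -0.00056588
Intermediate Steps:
W(t, A) = (48 + t)/(28 + A)
X = 33328/39325 (X = ((48 - 21)/(28 + 47) + 3999)/(3334 + 1385) = (27/75 + 3999)/4719 = ((1/75)*27 + 3999)*(1/4719) = (9/25 + 3999)*(1/4719) = (99984/25)*(1/4719) = 33328/39325 ≈ 0.84750)
v = -1768
1/(X + v) = 1/(33328/39325 - 1768) = 1/(-69493272/39325) = -39325/69493272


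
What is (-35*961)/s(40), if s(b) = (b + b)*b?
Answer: -6727/640 ≈ -10.511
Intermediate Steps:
s(b) = 2*b² (s(b) = (2*b)*b = 2*b²)
(-35*961)/s(40) = (-35*961)/((2*40²)) = -33635/(2*1600) = -33635/3200 = -33635*1/3200 = -6727/640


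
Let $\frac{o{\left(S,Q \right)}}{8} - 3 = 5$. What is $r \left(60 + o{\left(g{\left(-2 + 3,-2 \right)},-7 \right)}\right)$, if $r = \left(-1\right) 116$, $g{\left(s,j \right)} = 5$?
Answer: $-14384$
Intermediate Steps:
$o{\left(S,Q \right)} = 64$ ($o{\left(S,Q \right)} = 24 + 8 \cdot 5 = 24 + 40 = 64$)
$r = -116$
$r \left(60 + o{\left(g{\left(-2 + 3,-2 \right)},-7 \right)}\right) = - 116 \left(60 + 64\right) = \left(-116\right) 124 = -14384$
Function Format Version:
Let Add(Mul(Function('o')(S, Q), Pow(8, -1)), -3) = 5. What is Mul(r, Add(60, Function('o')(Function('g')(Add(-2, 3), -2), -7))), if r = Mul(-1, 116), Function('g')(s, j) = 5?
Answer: -14384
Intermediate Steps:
Function('o')(S, Q) = 64 (Function('o')(S, Q) = Add(24, Mul(8, 5)) = Add(24, 40) = 64)
r = -116
Mul(r, Add(60, Function('o')(Function('g')(Add(-2, 3), -2), -7))) = Mul(-116, Add(60, 64)) = Mul(-116, 124) = -14384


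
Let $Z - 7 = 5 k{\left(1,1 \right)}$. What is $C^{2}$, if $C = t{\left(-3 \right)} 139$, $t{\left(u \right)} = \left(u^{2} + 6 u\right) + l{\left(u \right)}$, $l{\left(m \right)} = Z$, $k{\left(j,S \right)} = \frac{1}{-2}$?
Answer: $\frac{1565001}{4} \approx 3.9125 \cdot 10^{5}$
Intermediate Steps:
$k{\left(j,S \right)} = - \frac{1}{2}$
$Z = \frac{9}{2}$ ($Z = 7 + 5 \left(- \frac{1}{2}\right) = 7 - \frac{5}{2} = \frac{9}{2} \approx 4.5$)
$l{\left(m \right)} = \frac{9}{2}$
$t{\left(u \right)} = \frac{9}{2} + u^{2} + 6 u$ ($t{\left(u \right)} = \left(u^{2} + 6 u\right) + \frac{9}{2} = \frac{9}{2} + u^{2} + 6 u$)
$C = - \frac{1251}{2}$ ($C = \left(\frac{9}{2} + \left(-3\right)^{2} + 6 \left(-3\right)\right) 139 = \left(\frac{9}{2} + 9 - 18\right) 139 = \left(- \frac{9}{2}\right) 139 = - \frac{1251}{2} \approx -625.5$)
$C^{2} = \left(- \frac{1251}{2}\right)^{2} = \frac{1565001}{4}$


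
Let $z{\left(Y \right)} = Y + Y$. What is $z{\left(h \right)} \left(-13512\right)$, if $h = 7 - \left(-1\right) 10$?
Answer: $-459408$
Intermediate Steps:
$h = 17$ ($h = 7 - -10 = 7 + 10 = 17$)
$z{\left(Y \right)} = 2 Y$
$z{\left(h \right)} \left(-13512\right) = 2 \cdot 17 \left(-13512\right) = 34 \left(-13512\right) = -459408$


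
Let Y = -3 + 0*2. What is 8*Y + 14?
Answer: -10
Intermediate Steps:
Y = -3 (Y = -3 + 0 = -3)
8*Y + 14 = 8*(-3) + 14 = -24 + 14 = -10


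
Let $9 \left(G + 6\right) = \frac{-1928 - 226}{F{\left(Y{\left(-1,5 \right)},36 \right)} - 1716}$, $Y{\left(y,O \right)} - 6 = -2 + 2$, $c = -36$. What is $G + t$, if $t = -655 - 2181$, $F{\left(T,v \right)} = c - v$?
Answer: $- \frac{7621885}{2682} \approx -2841.9$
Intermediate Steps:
$Y{\left(y,O \right)} = 6$ ($Y{\left(y,O \right)} = 6 + \left(-2 + 2\right) = 6 + 0 = 6$)
$F{\left(T,v \right)} = -36 - v$
$t = -2836$ ($t = -655 - 2181 = -2836$)
$G = - \frac{15733}{2682}$ ($G = -6 + \frac{\left(-1928 - 226\right) \frac{1}{\left(-36 - 36\right) - 1716}}{9} = -6 + \frac{\left(-2154\right) \frac{1}{\left(-36 - 36\right) - 1716}}{9} = -6 + \frac{\left(-2154\right) \frac{1}{-72 - 1716}}{9} = -6 + \frac{\left(-2154\right) \frac{1}{-1788}}{9} = -6 + \frac{\left(-2154\right) \left(- \frac{1}{1788}\right)}{9} = -6 + \frac{1}{9} \cdot \frac{359}{298} = -6 + \frac{359}{2682} = - \frac{15733}{2682} \approx -5.8661$)
$G + t = - \frac{15733}{2682} - 2836 = - \frac{7621885}{2682}$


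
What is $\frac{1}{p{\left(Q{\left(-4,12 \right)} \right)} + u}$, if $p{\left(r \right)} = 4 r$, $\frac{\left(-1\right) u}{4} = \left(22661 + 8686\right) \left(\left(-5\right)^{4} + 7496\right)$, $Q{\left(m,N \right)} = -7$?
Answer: $- \frac{1}{1018275976} \approx -9.8205 \cdot 10^{-10}$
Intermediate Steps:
$u = -1018275948$ ($u = - 4 \left(22661 + 8686\right) \left(\left(-5\right)^{4} + 7496\right) = - 4 \cdot 31347 \left(625 + 7496\right) = - 4 \cdot 31347 \cdot 8121 = \left(-4\right) 254568987 = -1018275948$)
$\frac{1}{p{\left(Q{\left(-4,12 \right)} \right)} + u} = \frac{1}{4 \left(-7\right) - 1018275948} = \frac{1}{-28 - 1018275948} = \frac{1}{-1018275976} = - \frac{1}{1018275976}$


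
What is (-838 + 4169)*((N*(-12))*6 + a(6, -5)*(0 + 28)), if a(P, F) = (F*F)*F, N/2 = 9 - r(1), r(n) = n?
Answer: -15495812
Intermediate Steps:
N = 16 (N = 2*(9 - 1*1) = 2*(9 - 1) = 2*8 = 16)
a(P, F) = F**3 (a(P, F) = F**2*F = F**3)
(-838 + 4169)*((N*(-12))*6 + a(6, -5)*(0 + 28)) = (-838 + 4169)*((16*(-12))*6 + (-5)**3*(0 + 28)) = 3331*(-192*6 - 125*28) = 3331*(-1152 - 3500) = 3331*(-4652) = -15495812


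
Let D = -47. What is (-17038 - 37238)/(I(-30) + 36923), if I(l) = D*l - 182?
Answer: -18092/12717 ≈ -1.4227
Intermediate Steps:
I(l) = -182 - 47*l (I(l) = -47*l - 182 = -182 - 47*l)
(-17038 - 37238)/(I(-30) + 36923) = (-17038 - 37238)/((-182 - 47*(-30)) + 36923) = -54276/((-182 + 1410) + 36923) = -54276/(1228 + 36923) = -54276/38151 = -54276*1/38151 = -18092/12717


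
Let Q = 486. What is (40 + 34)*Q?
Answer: 35964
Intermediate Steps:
(40 + 34)*Q = (40 + 34)*486 = 74*486 = 35964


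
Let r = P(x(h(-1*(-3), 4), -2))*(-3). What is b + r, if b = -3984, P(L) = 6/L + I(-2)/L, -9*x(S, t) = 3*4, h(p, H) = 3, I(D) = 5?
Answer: -15837/4 ≈ -3959.3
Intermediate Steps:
x(S, t) = -4/3
P(L) = 11/L (P(L) = 6/L + 5/L = 11/L)
r = 99/4 (r = (11/(-4/3))*(-3) = (11*(-3/4))*(-3) = -33/4*(-3) = 99/4 ≈ 24.750)
b + r = -3984 + 99/4 = -15837/4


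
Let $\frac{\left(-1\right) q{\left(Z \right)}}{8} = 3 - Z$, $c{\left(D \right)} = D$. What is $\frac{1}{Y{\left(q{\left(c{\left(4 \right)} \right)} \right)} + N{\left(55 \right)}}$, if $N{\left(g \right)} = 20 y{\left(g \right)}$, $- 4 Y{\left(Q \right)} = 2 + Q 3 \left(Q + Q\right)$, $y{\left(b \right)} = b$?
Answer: $\frac{2}{2007} \approx 0.00099651$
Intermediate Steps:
$q{\left(Z \right)} = -24 + 8 Z$ ($q{\left(Z \right)} = - 8 \left(3 - Z\right) = -24 + 8 Z$)
$Y{\left(Q \right)} = - \frac{1}{2} - \frac{3 Q^{2}}{2}$ ($Y{\left(Q \right)} = - \frac{2 + Q 3 \left(Q + Q\right)}{4} = - \frac{2 + Q 3 \cdot 2 Q}{4} = - \frac{2 + Q 6 Q}{4} = - \frac{2 + 6 Q^{2}}{4} = - \frac{1}{2} - \frac{3 Q^{2}}{2}$)
$N{\left(g \right)} = 20 g$
$\frac{1}{Y{\left(q{\left(c{\left(4 \right)} \right)} \right)} + N{\left(55 \right)}} = \frac{1}{\left(- \frac{1}{2} - \frac{3 \left(-24 + 8 \cdot 4\right)^{2}}{2}\right) + 20 \cdot 55} = \frac{1}{\left(- \frac{1}{2} - \frac{3 \left(-24 + 32\right)^{2}}{2}\right) + 1100} = \frac{1}{\left(- \frac{1}{2} - \frac{3 \cdot 8^{2}}{2}\right) + 1100} = \frac{1}{\left(- \frac{1}{2} - 96\right) + 1100} = \frac{1}{- \frac{193}{2} + 1100} = \frac{1}{\frac{2007}{2}} = \frac{2}{2007}$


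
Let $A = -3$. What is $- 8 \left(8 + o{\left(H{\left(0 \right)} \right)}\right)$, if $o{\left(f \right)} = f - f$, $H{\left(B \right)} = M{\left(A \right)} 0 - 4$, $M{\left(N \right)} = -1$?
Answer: $-64$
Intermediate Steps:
$H{\left(B \right)} = -4$ ($H{\left(B \right)} = \left(-1\right) 0 - 4 = 0 - 4 = -4$)
$o{\left(f \right)} = 0$
$- 8 \left(8 + o{\left(H{\left(0 \right)} \right)}\right) = - 8 \left(8 + 0\right) = \left(-8\right) 8 = -64$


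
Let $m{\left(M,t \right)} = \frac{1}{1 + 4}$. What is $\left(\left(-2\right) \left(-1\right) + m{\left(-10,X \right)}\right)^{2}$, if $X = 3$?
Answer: $\frac{121}{25} \approx 4.84$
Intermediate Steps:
$m{\left(M,t \right)} = \frac{1}{5}$
$\left(\left(-2\right) \left(-1\right) + m{\left(-10,X \right)}\right)^{2} = \left(\left(-2\right) \left(-1\right) + \frac{1}{5}\right)^{2} = \left(2 + \frac{1}{5}\right)^{2} = \left(\frac{11}{5}\right)^{2} = \frac{121}{25}$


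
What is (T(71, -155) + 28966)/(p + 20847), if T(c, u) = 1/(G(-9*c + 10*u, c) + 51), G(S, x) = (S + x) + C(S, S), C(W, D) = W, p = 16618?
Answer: 24655859/31890208 ≈ 0.77315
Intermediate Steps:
G(S, x) = x + 2*S (G(S, x) = (S + x) + S = x + 2*S)
T(c, u) = 1/(51 - 17*c + 20*u) (T(c, u) = 1/((c + 2*(-9*c + 10*u)) + 51) = 1/((c + (-18*c + 20*u)) + 51) = 1/((-17*c + 20*u) + 51) = 1/(51 - 17*c + 20*u))
(T(71, -155) + 28966)/(p + 20847) = (1/(51 - 17*71 + 20*(-155)) + 28966)/(16618 + 20847) = (1/(51 - 1207 - 3100) + 28966)/37465 = (1/(-4256) + 28966)*(1/37465) = (-1/4256 + 28966)*(1/37465) = (123279295/4256)*(1/37465) = 24655859/31890208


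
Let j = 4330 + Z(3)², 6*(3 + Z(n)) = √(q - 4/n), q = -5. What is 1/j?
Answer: 50608044/219579473521 + 3888*I*√57/219579473521 ≈ 0.00023048 + 1.3368e-7*I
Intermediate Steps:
Z(n) = -3 + √(-5 - 4/n)/6
j = 4330 + (-3 + I*√57/18)² (j = 4330 + (-3 + √(-5 - 4/3)/6)² = 4330 + (-3 + √(-19/3)/6)² = 4330 + (-3 + (I*√57/3)/6)² = 4330 + (-3 + I*√57/18)² ≈ 4338.8 - 2.5166*I)
1/j = 1/(468593/108 - I*√57/3)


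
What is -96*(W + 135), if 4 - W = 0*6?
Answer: -13344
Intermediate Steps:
W = 4 (W = 4 - 0*6 = 4 - 1*0 = 4 + 0 = 4)
-96*(W + 135) = -96*(4 + 135) = -96*139 = -13344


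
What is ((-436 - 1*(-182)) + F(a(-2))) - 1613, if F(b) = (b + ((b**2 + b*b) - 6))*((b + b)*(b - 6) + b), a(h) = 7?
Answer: 212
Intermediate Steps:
F(b) = (b + 2*b*(-6 + b))*(-6 + b + 2*b**2) (F(b) = (b + ((b**2 + b**2) - 6))*((2*b)*(-6 + b) + b) = (b + (2*b**2 - 6))*(2*b*(-6 + b) + b) = (b + (-6 + 2*b**2))*(b + 2*b*(-6 + b)) = (-6 + b + 2*b**2)*(b + 2*b*(-6 + b)) = (b + 2*b*(-6 + b))*(-6 + b + 2*b**2))
((-436 - 1*(-182)) + F(a(-2))) - 1613 = ((-436 - 1*(-182)) + 7*(66 - 23*7 - 20*7**2 + 4*7**3)) - 1613 = ((-436 + 182) + 7*(66 - 161 - 20*49 + 4*343)) - 1613 = (-254 + 7*(66 - 161 - 980 + 1372)) - 1613 = (-254 + 7*297) - 1613 = (-254 + 2079) - 1613 = 1825 - 1613 = 212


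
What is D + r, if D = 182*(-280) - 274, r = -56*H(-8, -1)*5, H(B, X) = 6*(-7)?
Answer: -39474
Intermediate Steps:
H(B, X) = -42
r = 11760 (r = -56*(-42)*5 = 2352*5 = 11760)
D = -51234 (D = -50960 - 274 = -51234)
D + r = -51234 + 11760 = -39474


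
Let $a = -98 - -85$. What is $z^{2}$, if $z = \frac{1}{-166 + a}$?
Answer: $\frac{1}{32041} \approx 3.121 \cdot 10^{-5}$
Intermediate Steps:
$a = -13$ ($a = -98 + 85 = -13$)
$z = - \frac{1}{179}$ ($z = \frac{1}{-166 - 13} = \frac{1}{-179} = - \frac{1}{179} \approx -0.0055866$)
$z^{2} = \left(- \frac{1}{179}\right)^{2} = \frac{1}{32041}$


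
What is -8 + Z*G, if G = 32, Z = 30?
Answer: 952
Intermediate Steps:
-8 + Z*G = -8 + 30*32 = -8 + 960 = 952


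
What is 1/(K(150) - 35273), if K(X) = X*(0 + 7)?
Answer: -1/34223 ≈ -2.9220e-5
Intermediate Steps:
K(X) = 7*X (K(X) = X*7 = 7*X)
1/(K(150) - 35273) = 1/(7*150 - 35273) = 1/(1050 - 35273) = 1/(-34223) = -1/34223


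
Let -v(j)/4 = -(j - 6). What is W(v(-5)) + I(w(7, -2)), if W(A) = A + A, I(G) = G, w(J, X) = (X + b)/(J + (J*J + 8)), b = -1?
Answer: -5635/64 ≈ -88.047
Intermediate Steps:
v(j) = -24 + 4*j (v(j) = -(-4)*(j - 6) = -(-4)*(-6 + j) = -4*(6 - j) = -24 + 4*j)
w(J, X) = (-1 + X)/(8 + J + J²) (w(J, X) = (X - 1)/(J + (J*J + 8)) = (-1 + X)/(J + (J² + 8)) = (-1 + X)/(J + (8 + J²)) = (-1 + X)/(8 + J + J²))
W(A) = 2*A
W(v(-5)) + I(w(7, -2)) = 2*(-24 + 4*(-5)) + (-1 - 2)/(8 + 7 + 7²) = 2*(-24 - 20) - 3/(8 + 7 + 49) = 2*(-44) - 3/64 = -88 + (1/64)*(-3) = -88 - 3/64 = -5635/64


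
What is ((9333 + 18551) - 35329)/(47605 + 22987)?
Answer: -7445/70592 ≈ -0.10547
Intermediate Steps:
((9333 + 18551) - 35329)/(47605 + 22987) = (27884 - 35329)/70592 = -7445*1/70592 = -7445/70592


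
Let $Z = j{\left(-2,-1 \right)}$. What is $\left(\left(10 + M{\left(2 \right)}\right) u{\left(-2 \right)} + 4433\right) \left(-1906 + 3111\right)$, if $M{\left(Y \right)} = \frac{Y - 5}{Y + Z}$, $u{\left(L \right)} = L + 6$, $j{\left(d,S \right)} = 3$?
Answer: $5387073$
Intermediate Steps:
$u{\left(L \right)} = 6 + L$
$Z = 3$
$M{\left(Y \right)} = \frac{-5 + Y}{3 + Y}$ ($M{\left(Y \right)} = \frac{Y - 5}{Y + 3} = \frac{-5 + Y}{3 + Y}$)
$\left(\left(10 + M{\left(2 \right)}\right) u{\left(-2 \right)} + 4433\right) \left(-1906 + 3111\right) = \left(\left(10 + \frac{-5 + 2}{3 + 2}\right) \left(6 - 2\right) + 4433\right) \left(-1906 + 3111\right) = \left(\left(10 + \frac{1}{5} \left(-3\right)\right) 4 + 4433\right) 1205 = \left(\left(10 - \frac{3}{5}\right) 4 + 4433\right) 1205 = \left(\frac{47}{5} \cdot 4 + 4433\right) 1205 = \left(\frac{188}{5} + 4433\right) 1205 = \frac{22353}{5} \cdot 1205 = 5387073$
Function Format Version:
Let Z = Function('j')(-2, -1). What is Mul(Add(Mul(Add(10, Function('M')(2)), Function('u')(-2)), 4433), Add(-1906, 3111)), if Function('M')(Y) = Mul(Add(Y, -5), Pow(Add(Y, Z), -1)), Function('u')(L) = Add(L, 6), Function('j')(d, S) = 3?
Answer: 5387073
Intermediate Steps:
Function('u')(L) = Add(6, L)
Z = 3
Function('M')(Y) = Mul(Pow(Add(3, Y), -1), Add(-5, Y)) (Function('M')(Y) = Mul(Add(Y, -5), Pow(Add(Y, 3), -1)) = Mul(Add(-5, Y), Pow(Add(3, Y), -1)) = Mul(Pow(Add(3, Y), -1), Add(-5, Y)))
Mul(Add(Mul(Add(10, Function('M')(2)), Function('u')(-2)), 4433), Add(-1906, 3111)) = Mul(Add(Mul(Add(10, Mul(Pow(Add(3, 2), -1), Add(-5, 2))), Add(6, -2)), 4433), Add(-1906, 3111)) = Mul(Add(Mul(Add(10, Mul(Pow(5, -1), -3)), 4), 4433), 1205) = Mul(Add(Mul(Add(10, Mul(Rational(1, 5), -3)), 4), 4433), 1205) = Mul(Add(Mul(Add(10, Rational(-3, 5)), 4), 4433), 1205) = Mul(Add(Mul(Rational(47, 5), 4), 4433), 1205) = Mul(Add(Rational(188, 5), 4433), 1205) = Mul(Rational(22353, 5), 1205) = 5387073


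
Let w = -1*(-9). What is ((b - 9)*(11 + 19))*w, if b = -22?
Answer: -8370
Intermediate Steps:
w = 9
((b - 9)*(11 + 19))*w = ((-22 - 9)*(11 + 19))*9 = -31*30*9 = -930*9 = -8370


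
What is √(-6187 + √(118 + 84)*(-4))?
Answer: √(-6187 - 4*√202) ≈ 79.018*I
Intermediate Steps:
√(-6187 + √(118 + 84)*(-4)) = √(-6187 + √202*(-4)) = √(-6187 - 4*√202)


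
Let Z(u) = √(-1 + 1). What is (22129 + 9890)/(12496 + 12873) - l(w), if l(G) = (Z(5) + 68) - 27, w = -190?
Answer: -1008110/25369 ≈ -39.738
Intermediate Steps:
Z(u) = 0 (Z(u) = √0 = 0)
l(G) = 41 (l(G) = (0 + 68) - 27 = 68 - 27 = 41)
(22129 + 9890)/(12496 + 12873) - l(w) = (22129 + 9890)/(12496 + 12873) - 1*41 = 32019/25369 - 41 = -1008110/25369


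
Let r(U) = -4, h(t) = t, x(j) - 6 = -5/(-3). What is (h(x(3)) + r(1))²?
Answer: 121/9 ≈ 13.444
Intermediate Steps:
x(j) = 23/3 (x(j) = 6 - 5/(-3) = 6 - 5*(-⅓) = 6 + 5/3 = 23/3)
(h(x(3)) + r(1))² = (23/3 - 4)² = (11/3)² = 121/9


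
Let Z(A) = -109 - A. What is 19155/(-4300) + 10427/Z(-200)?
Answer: 8618599/78260 ≈ 110.13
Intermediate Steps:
19155/(-4300) + 10427/Z(-200) = 19155/(-4300) + 10427/(-109 - 1*(-200)) = 19155*(-1/4300) + 10427/(-109 + 200) = -3831/860 + 10427/91 = 8618599/78260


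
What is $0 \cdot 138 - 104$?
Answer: $-104$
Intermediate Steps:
$0 \cdot 138 - 104 = 0 - 104 = -104$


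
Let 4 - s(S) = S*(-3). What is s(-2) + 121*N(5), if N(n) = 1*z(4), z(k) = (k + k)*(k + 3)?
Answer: 6774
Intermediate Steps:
z(k) = 2*k*(3 + k) (z(k) = (2*k)*(3 + k) = 2*k*(3 + k))
N(n) = 56 (N(n) = 1*(2*4*(3 + 4)) = 1*(2*4*7) = 1*56 = 56)
s(S) = 4 + 3*S (s(S) = 4 - S*(-3) = 4 - (-3)*S = 4 + 3*S)
s(-2) + 121*N(5) = (4 + 3*(-2)) + 121*56 = (4 - 6) + 6776 = -2 + 6776 = 6774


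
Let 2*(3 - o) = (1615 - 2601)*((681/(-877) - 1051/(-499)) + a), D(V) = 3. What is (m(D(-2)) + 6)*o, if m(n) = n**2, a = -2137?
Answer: -6911483692950/437623 ≈ -1.5793e+7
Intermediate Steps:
o = -460765579530/437623 (o = 3 - (1615 - 2601)*((681/(-877) - 1051/(-499)) - 2137)/2 = 3 - (-493)*((681*(-1/877) - 1051*(-1/499)) - 2137) = 3 - (-493)*((-681/877 + 1051/499) - 2137) = 3 - (-493)*(581908/437623 - 2137) = 3 - (-493)*(-934618443)/437623 = 3 - 1/2*921533784798/437623 = 3 - 460766892399/437623 = -460765579530/437623 ≈ -1.0529e+6)
(m(D(-2)) + 6)*o = (3**2 + 6)*(-460765579530/437623) = (9 + 6)*(-460765579530/437623) = 15*(-460765579530/437623) = -6911483692950/437623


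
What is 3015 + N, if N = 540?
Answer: 3555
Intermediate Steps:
3015 + N = 3015 + 540 = 3555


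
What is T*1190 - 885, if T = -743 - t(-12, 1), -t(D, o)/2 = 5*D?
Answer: -1027855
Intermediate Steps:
t(D, o) = -10*D
T = -863 (T = -743 - (-10)*(-12) = -743 - 1*120 = -743 - 120 = -863)
T*1190 - 885 = -863*1190 - 885 = -1026970 - 885 = -1027855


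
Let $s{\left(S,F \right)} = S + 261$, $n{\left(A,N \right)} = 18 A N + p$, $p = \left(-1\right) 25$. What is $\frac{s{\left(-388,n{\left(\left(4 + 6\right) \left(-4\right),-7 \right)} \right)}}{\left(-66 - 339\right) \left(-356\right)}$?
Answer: $- \frac{127}{144180} \approx -0.00088084$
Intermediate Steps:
$p = -25$
$n{\left(A,N \right)} = -25 + 18 A N$ ($n{\left(A,N \right)} = 18 A N - 25 = -25 + 18 A N$)
$s{\left(S,F \right)} = 261 + S$
$\frac{s{\left(-388,n{\left(\left(4 + 6\right) \left(-4\right),-7 \right)} \right)}}{\left(-66 - 339\right) \left(-356\right)} = \frac{261 - 388}{\left(-66 - 339\right) \left(-356\right)} = - \frac{127}{\left(-405\right) \left(-356\right)} = - \frac{127}{144180}$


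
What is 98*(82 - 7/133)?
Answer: 152586/19 ≈ 8030.8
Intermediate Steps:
98*(82 - 7/133) = 98*(82 - 7*1/133) = 98*(82 - 1/19) = 98*(1557/19) = 152586/19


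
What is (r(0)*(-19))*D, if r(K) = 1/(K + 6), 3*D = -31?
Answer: 589/18 ≈ 32.722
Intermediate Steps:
D = -31/3 (D = (⅓)*(-31) = -31/3 ≈ -10.333)
r(K) = 1/(6 + K)
(r(0)*(-19))*D = (-19/(6 + 0))*(-31/3) = (-19/6)*(-31/3) = ((⅙)*(-19))*(-31/3) = -19/6*(-31/3) = 589/18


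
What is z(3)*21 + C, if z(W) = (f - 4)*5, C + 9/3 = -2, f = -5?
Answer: -950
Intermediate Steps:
C = -5 (C = -3 - 2 = -5)
z(W) = -45 (z(W) = (-5 - 4)*5 = -9*5 = -45)
z(3)*21 + C = -45*21 - 5 = -945 - 5 = -950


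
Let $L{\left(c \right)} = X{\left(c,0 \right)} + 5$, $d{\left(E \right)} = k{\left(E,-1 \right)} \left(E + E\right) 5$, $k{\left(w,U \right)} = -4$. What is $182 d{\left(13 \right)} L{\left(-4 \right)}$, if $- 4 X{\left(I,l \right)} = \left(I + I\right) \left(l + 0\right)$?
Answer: $-473200$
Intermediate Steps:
$d{\left(E \right)} = - 40 E$ ($d{\left(E \right)} = - 4 \left(E + E\right) 5 = - 4 \cdot 2 E 5 = - 4 \cdot 10 E = - 40 E$)
$X{\left(I,l \right)} = - \frac{I l}{2}$ ($X{\left(I,l \right)} = - \frac{\left(I + I\right) \left(l + 0\right)}{4} = - \frac{2 I l}{4} = - \frac{I l}{2}$)
$L{\left(c \right)} = 5$ ($L{\left(c \right)} = \left(- \frac{1}{2}\right) c 0 + 5 = 0 + 5 = 5$)
$182 d{\left(13 \right)} L{\left(-4 \right)} = 182 \left(\left(-40\right) 13\right) 5 = 182 \left(-520\right) 5 = \left(-94640\right) 5 = -473200$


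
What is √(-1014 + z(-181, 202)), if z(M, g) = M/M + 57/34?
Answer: 23*I*√2210/34 ≈ 31.801*I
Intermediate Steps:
z(M, g) = 91/34 (z(M, g) = 1 + 57*(1/34) = 1 + 57/34 = 91/34)
√(-1014 + z(-181, 202)) = √(-1014 + 91/34) = √(-34385/34) = 23*I*√2210/34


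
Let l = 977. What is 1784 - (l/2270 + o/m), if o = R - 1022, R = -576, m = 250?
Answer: 101580321/56750 ≈ 1790.0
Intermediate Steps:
o = -1598 (o = -576 - 1022 = -1598)
1784 - (l/2270 + o/m) = 1784 - (977/2270 - 1598/250) = 1784 - (977*(1/2270) - 1598*1/250) = 1784 - (977/2270 - 799/125) = 1784 - 1*(-338321/56750) = 1784 + 338321/56750 = 101580321/56750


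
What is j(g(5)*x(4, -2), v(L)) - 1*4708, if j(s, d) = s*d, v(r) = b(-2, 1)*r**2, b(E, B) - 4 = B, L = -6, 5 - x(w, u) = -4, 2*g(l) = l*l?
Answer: 15542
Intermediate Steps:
g(l) = l**2/2 (g(l) = (l*l)/2 = l**2/2)
x(w, u) = 9 (x(w, u) = 5 - 1*(-4) = 5 + 4 = 9)
b(E, B) = 4 + B
v(r) = 5*r**2 (v(r) = (4 + 1)*r**2 = 5*r**2)
j(s, d) = d*s
j(g(5)*x(4, -2), v(L)) - 1*4708 = (5*(-6)**2)*(((1/2)*5**2)*9) - 1*4708 = (5*36)*(((1/2)*25)*9) - 4708 = 180*((25/2)*9) - 4708 = 180*(225/2) - 4708 = 20250 - 4708 = 15542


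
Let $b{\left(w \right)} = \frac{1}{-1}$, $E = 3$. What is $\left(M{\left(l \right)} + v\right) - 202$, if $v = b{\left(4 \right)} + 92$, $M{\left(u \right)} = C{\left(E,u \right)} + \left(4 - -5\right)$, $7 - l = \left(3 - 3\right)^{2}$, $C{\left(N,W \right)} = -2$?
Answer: $-104$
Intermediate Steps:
$b{\left(w \right)} = -1$
$l = 7$ ($l = 7 - \left(3 - 3\right)^{2} = 7 - 0^{2} = 7 - 0 = 7 + 0 = 7$)
$M{\left(u \right)} = 7$ ($M{\left(u \right)} = -2 + \left(4 - -5\right) = -2 + \left(4 + 5\right) = -2 + 9 = 7$)
$v = 91$ ($v = -1 + 92 = 91$)
$\left(M{\left(l \right)} + v\right) - 202 = \left(7 + 91\right) - 202 = 98 - 202 = -104$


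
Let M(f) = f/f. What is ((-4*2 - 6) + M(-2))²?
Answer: 169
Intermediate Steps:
M(f) = 1
((-4*2 - 6) + M(-2))² = ((-4*2 - 6) + 1)² = ((-8 - 6) + 1)² = (-14 + 1)² = (-13)² = 169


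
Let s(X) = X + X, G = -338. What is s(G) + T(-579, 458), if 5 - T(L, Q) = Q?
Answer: -1129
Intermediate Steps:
T(L, Q) = 5 - Q
s(X) = 2*X
s(G) + T(-579, 458) = 2*(-338) + (5 - 1*458) = -676 + (5 - 458) = -676 - 453 = -1129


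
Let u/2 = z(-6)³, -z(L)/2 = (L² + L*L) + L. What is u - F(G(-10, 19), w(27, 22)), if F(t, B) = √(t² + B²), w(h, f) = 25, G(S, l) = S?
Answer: -4599936 - 5*√29 ≈ -4.6000e+6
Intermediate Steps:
z(L) = -4*L² - 2*L (z(L) = -2*((L² + L*L) + L) = -2*((L² + L²) + L) = -2*(2*L² + L) = -2*(L + 2*L²) = -4*L² - 2*L)
u = -4599936 (u = 2*(-2*(-6)*(1 + 2*(-6)))³ = 2*(-2*(-6)*(1 - 12))³ = 2*(-2*(-6)*(-11))³ = 2*(-132)³ = 2*(-2299968) = -4599936)
F(t, B) = √(B² + t²)
u - F(G(-10, 19), w(27, 22)) = -4599936 - √(25² + (-10)²) = -4599936 - √(625 + 100) = -4599936 - √725 = -4599936 - 5*√29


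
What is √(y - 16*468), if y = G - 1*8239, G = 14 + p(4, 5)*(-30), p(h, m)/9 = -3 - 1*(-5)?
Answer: I*√16253 ≈ 127.49*I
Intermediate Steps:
p(h, m) = 18 (p(h, m) = 9*(-3 - 1*(-5)) = 9*(-3 + 5) = 9*2 = 18)
G = -526 (G = 14 + 18*(-30) = 14 - 540 = -526)
y = -8765 (y = -526 - 1*8239 = -526 - 8239 = -8765)
√(y - 16*468) = √(-8765 - 16*468) = √(-8765 - 7488) = √(-16253) = I*√16253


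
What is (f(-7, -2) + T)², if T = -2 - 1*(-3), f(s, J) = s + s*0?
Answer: 36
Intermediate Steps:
f(s, J) = s (f(s, J) = s + 0 = s)
T = 1 (T = -2 + 3 = 1)
(f(-7, -2) + T)² = (-7 + 1)² = (-6)² = 36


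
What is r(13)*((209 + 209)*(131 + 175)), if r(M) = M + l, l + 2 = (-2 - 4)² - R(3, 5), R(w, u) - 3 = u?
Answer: 4988412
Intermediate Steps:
R(w, u) = 3 + u
l = 26 (l = -2 + ((-2 - 4)² - (3 + 5)) = -2 + ((-6)² - 1*8) = -2 + (36 - 8) = -2 + 28 = 26)
r(M) = 26 + M (r(M) = M + 26 = 26 + M)
r(13)*((209 + 209)*(131 + 175)) = (26 + 13)*((209 + 209)*(131 + 175)) = 39*(418*306) = 39*127908 = 4988412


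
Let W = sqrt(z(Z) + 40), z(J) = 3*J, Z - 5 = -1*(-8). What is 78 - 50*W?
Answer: 78 - 50*sqrt(79) ≈ -366.41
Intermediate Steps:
Z = 13 (Z = 5 - 1*(-8) = 5 + 8 = 13)
W = sqrt(79) (W = sqrt(3*13 + 40) = sqrt(39 + 40) = sqrt(79) ≈ 8.8882)
78 - 50*W = 78 - 50*sqrt(79)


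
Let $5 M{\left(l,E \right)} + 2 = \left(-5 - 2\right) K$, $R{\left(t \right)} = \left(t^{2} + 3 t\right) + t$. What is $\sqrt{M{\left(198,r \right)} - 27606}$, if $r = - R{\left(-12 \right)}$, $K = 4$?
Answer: $6 i \sqrt{767} \approx 166.17 i$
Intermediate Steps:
$R{\left(t \right)} = t^{2} + 4 t$
$r = -96$ ($r = - \left(-12\right) \left(4 - 12\right) = - \left(-12\right) \left(-8\right) = \left(-1\right) 96 = -96$)
$M{\left(l,E \right)} = -6$ ($M{\left(l,E \right)} = - \frac{2}{5} + \frac{\left(-5 - 2\right) 4}{5} = - \frac{2}{5} + \frac{\left(-7\right) 4}{5} = - \frac{2}{5} + \frac{1}{5} \left(-28\right) = - \frac{2}{5} - \frac{28}{5} = -6$)
$\sqrt{M{\left(198,r \right)} - 27606} = \sqrt{-6 - 27606} = \sqrt{-27612} = 6 i \sqrt{767}$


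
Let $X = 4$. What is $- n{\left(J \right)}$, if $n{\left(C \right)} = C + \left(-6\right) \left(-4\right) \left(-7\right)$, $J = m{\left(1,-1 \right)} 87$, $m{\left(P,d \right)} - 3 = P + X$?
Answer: $-528$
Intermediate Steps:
$m{\left(P,d \right)} = 7 + P$ ($m{\left(P,d \right)} = 3 + \left(P + 4\right) = 3 + \left(4 + P\right) = 7 + P$)
$J = 696$ ($J = \left(7 + 1\right) 87 = 8 \cdot 87 = 696$)
$n{\left(C \right)} = -168 + C$ ($n{\left(C \right)} = C + 24 \left(-7\right) = C - 168 = -168 + C$)
$- n{\left(J \right)} = - (-168 + 696) = \left(-1\right) 528 = -528$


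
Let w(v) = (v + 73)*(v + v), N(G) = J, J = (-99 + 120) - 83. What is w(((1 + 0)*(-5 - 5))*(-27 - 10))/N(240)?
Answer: -163910/31 ≈ -5287.4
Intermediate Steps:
J = -62 (J = 21 - 83 = -62)
N(G) = -62
w(v) = 2*v*(73 + v) (w(v) = (73 + v)*(2*v) = 2*v*(73 + v))
w(((1 + 0)*(-5 - 5))*(-27 - 10))/N(240) = (2*(((1 + 0)*(-5 - 5))*(-27 - 10))*(73 + ((1 + 0)*(-5 - 5))*(-27 - 10)))/(-62) = (2*((1*(-10))*(-37))*(73 + (1*(-10))*(-37)))*(-1/62) = (2*(-10*(-37))*(73 - 10*(-37)))*(-1/62) = (2*370*(73 + 370))*(-1/62) = (2*370*443)*(-1/62) = 327820*(-1/62) = -163910/31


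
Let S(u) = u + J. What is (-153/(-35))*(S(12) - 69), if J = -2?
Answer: -9027/35 ≈ -257.91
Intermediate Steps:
S(u) = -2 + u (S(u) = u - 2 = -2 + u)
(-153/(-35))*(S(12) - 69) = (-153/(-35))*((-2 + 12) - 69) = (-153*(-1/35))*(10 - 69) = (153/35)*(-59) = -9027/35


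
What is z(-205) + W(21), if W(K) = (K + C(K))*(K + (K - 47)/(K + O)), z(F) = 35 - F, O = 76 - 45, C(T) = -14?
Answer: 767/2 ≈ 383.50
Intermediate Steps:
O = 31
W(K) = (-14 + K)*(K + (-47 + K)/(31 + K)) (W(K) = (K - 14)*(K + (K - 47)/(K + 31)) = (-14 + K)*(K + (-47 + K)/(31 + K)))
z(-205) + W(21) = (35 - 1*(-205)) + (658 + 21³ - 495*21 + 18*21²)/(31 + 21) = (35 + 205) + (658 + 9261 - 10395 + 18*441)/52 = 240 + (658 + 9261 - 10395 + 7938)/52 = 240 + (1/52)*7462 = 240 + 287/2 = 767/2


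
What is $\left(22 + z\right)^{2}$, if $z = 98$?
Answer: $14400$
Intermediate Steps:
$\left(22 + z\right)^{2} = \left(22 + 98\right)^{2} = 120^{2} = 14400$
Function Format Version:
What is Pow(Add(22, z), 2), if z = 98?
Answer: 14400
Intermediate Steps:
Pow(Add(22, z), 2) = Pow(Add(22, 98), 2) = Pow(120, 2) = 14400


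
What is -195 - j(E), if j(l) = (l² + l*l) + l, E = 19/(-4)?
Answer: -1883/8 ≈ -235.38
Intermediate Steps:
E = -19/4 (E = 19*(-¼) = -19/4 ≈ -4.7500)
j(l) = l + 2*l² (j(l) = (l² + l²) + l = 2*l² + l = l + 2*l²)
-195 - j(E) = -195 - (-19)*(1 + 2*(-19/4))/4 = -195 - (-19)*(1 - 19/2)/4 = -195 - (-19)*(-17)/(4*2) = -195 - 1*323/8 = -195 - 323/8 = -1883/8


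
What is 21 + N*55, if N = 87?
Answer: 4806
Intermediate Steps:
21 + N*55 = 21 + 87*55 = 21 + 4785 = 4806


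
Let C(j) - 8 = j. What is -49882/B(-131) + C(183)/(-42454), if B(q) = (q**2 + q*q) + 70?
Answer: -531064825/365019492 ≈ -1.4549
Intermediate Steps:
B(q) = 70 + 2*q**2 (B(q) = (q**2 + q**2) + 70 = 2*q**2 + 70 = 70 + 2*q**2)
C(j) = 8 + j
-49882/B(-131) + C(183)/(-42454) = -49882/(70 + 2*(-131)**2) + (8 + 183)/(-42454) = -49882/(70 + 2*17161) + 191*(-1/42454) = -49882/(70 + 34322) - 191/42454 = -49882/34392 - 191/42454 = -49882*1/34392 - 191/42454 = -24941/17196 - 191/42454 = -531064825/365019492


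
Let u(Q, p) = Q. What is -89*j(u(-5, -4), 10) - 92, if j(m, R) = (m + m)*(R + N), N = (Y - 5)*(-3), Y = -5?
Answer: 35508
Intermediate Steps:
N = 30 (N = (-5 - 5)*(-3) = -10*(-3) = 30)
j(m, R) = 2*m*(30 + R) (j(m, R) = (m + m)*(R + 30) = (2*m)*(30 + R) = 2*m*(30 + R))
-89*j(u(-5, -4), 10) - 92 = -178*(-5)*(30 + 10) - 92 = -178*(-5)*40 - 92 = -89*(-400) - 92 = 35600 - 92 = 35508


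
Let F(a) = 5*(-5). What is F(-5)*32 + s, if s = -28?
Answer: -828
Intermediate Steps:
F(a) = -25
F(-5)*32 + s = -25*32 - 28 = -800 - 28 = -828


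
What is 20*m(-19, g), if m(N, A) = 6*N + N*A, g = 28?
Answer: -12920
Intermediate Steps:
m(N, A) = 6*N + A*N
20*m(-19, g) = 20*(-19*(6 + 28)) = 20*(-19*34) = 20*(-646) = -12920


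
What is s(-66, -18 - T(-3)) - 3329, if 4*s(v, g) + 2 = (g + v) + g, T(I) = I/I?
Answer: -6711/2 ≈ -3355.5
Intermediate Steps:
T(I) = 1
s(v, g) = -½ + g/2 + v/4 (s(v, g) = -½ + ((g + v) + g)/4 = -½ + (v + 2*g)/4 = -½ + (g/2 + v/4) = -½ + g/2 + v/4)
s(-66, -18 - T(-3)) - 3329 = (-½ + (-18 - 1*1)/2 + (¼)*(-66)) - 3329 = (-½ + (-18 - 1)/2 - 33/2) - 3329 = (-½ + (½)*(-19) - 33/2) - 3329 = (-½ - 19/2 - 33/2) - 3329 = -53/2 - 3329 = -6711/2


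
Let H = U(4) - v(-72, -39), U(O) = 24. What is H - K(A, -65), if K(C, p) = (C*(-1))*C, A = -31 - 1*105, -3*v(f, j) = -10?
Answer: 55550/3 ≈ 18517.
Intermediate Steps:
v(f, j) = 10/3 (v(f, j) = -1/3*(-10) = 10/3)
A = -136 (A = -31 - 105 = -136)
H = 62/3 (H = 24 - 1*10/3 = 24 - 10/3 = 62/3 ≈ 20.667)
K(C, p) = -C**2 (K(C, p) = (-C)*C = -C**2)
H - K(A, -65) = 62/3 - (-1)*(-136)**2 = 62/3 - (-1)*18496 = 62/3 - 1*(-18496) = 62/3 + 18496 = 55550/3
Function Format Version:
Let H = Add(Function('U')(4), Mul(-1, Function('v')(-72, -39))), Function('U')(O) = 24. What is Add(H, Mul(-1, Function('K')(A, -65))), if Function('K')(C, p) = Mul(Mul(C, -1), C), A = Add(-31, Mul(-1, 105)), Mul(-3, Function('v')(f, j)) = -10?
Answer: Rational(55550, 3) ≈ 18517.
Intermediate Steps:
Function('v')(f, j) = Rational(10, 3) (Function('v')(f, j) = Mul(Rational(-1, 3), -10) = Rational(10, 3))
A = -136 (A = Add(-31, -105) = -136)
H = Rational(62, 3) (H = Add(24, Mul(-1, Rational(10, 3))) = Add(24, Rational(-10, 3)) = Rational(62, 3) ≈ 20.667)
Function('K')(C, p) = Mul(-1, Pow(C, 2)) (Function('K')(C, p) = Mul(Mul(-1, C), C) = Mul(-1, Pow(C, 2)))
Add(H, Mul(-1, Function('K')(A, -65))) = Add(Rational(62, 3), Mul(-1, Mul(-1, Pow(-136, 2)))) = Add(Rational(62, 3), Mul(-1, Mul(-1, 18496))) = Add(Rational(62, 3), Mul(-1, -18496)) = Add(Rational(62, 3), 18496) = Rational(55550, 3)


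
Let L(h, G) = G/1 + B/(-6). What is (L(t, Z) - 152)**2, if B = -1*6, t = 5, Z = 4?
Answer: 21609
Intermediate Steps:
B = -6
L(h, G) = 1 + G (L(h, G) = G/1 - 6/(-6) = G*1 - 6*(-1/6) = G + 1 = 1 + G)
(L(t, Z) - 152)**2 = ((1 + 4) - 152)**2 = (5 - 152)**2 = (-147)**2 = 21609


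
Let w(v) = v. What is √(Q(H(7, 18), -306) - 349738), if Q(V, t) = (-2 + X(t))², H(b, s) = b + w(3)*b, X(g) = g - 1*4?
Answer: I*√252394 ≈ 502.39*I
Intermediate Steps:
X(g) = -4 + g (X(g) = g - 4 = -4 + g)
H(b, s) = 4*b (H(b, s) = b + 3*b = 4*b)
Q(V, t) = (-6 + t)² (Q(V, t) = (-2 + (-4 + t))² = (-6 + t)²)
√(Q(H(7, 18), -306) - 349738) = √((-6 - 306)² - 349738) = √((-312)² - 349738) = √(97344 - 349738) = √(-252394) = I*√252394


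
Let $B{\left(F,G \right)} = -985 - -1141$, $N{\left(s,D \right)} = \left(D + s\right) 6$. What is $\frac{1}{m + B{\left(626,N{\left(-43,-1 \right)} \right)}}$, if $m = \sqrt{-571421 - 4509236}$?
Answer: $\frac{156}{5104993} - \frac{i \sqrt{5080657}}{5104993} \approx 3.0558 \cdot 10^{-5} - 0.00044153 i$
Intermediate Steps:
$m = i \sqrt{5080657}$ ($m = \sqrt{-5080657} = i \sqrt{5080657} \approx 2254.0 i$)
$N{\left(s,D \right)} = 6 D + 6 s$
$B{\left(F,G \right)} = 156$ ($B{\left(F,G \right)} = -985 + 1141 = 156$)
$\frac{1}{m + B{\left(626,N{\left(-43,-1 \right)} \right)}} = \frac{1}{i \sqrt{5080657} + 156} = \frac{1}{156 + i \sqrt{5080657}}$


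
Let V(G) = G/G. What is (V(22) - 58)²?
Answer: 3249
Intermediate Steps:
V(G) = 1
(V(22) - 58)² = (1 - 58)² = (-57)² = 3249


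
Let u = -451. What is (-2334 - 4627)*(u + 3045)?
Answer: -18056834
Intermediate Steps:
(-2334 - 4627)*(u + 3045) = (-2334 - 4627)*(-451 + 3045) = -6961*2594 = -18056834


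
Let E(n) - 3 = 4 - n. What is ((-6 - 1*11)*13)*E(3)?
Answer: -884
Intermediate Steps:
E(n) = 7 - n (E(n) = 3 + (4 - n) = 7 - n)
((-6 - 1*11)*13)*E(3) = ((-6 - 1*11)*13)*(7 - 1*3) = ((-6 - 11)*13)*(7 - 3) = -17*13*4 = -221*4 = -884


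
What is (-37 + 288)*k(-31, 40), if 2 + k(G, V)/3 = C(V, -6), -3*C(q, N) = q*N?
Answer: 58734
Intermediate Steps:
C(q, N) = -N*q/3 (C(q, N) = -q*N/3 = -N*q/3)
k(G, V) = -6 + 6*V (k(G, V) = -6 + 3*(-⅓*(-6)*V) = -6 + 3*(2*V) = -6 + 6*V)
(-37 + 288)*k(-31, 40) = (-37 + 288)*(-6 + 6*40) = 251*(-6 + 240) = 251*234 = 58734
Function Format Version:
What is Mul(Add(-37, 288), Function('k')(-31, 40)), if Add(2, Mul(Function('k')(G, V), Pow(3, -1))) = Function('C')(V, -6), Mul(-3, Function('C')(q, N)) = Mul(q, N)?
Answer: 58734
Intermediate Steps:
Function('C')(q, N) = Mul(Rational(-1, 3), N, q) (Function('C')(q, N) = Mul(Rational(-1, 3), Mul(q, N)) = Mul(Rational(-1, 3), Mul(N, q)) = Mul(Rational(-1, 3), N, q))
Function('k')(G, V) = Add(-6, Mul(6, V)) (Function('k')(G, V) = Add(-6, Mul(3, Mul(Rational(-1, 3), -6, V))) = Add(-6, Mul(3, Mul(2, V))) = Add(-6, Mul(6, V)))
Mul(Add(-37, 288), Function('k')(-31, 40)) = Mul(Add(-37, 288), Add(-6, Mul(6, 40))) = Mul(251, Add(-6, 240)) = Mul(251, 234) = 58734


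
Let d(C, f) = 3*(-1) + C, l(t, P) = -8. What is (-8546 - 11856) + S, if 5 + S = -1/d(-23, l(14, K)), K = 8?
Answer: -530581/26 ≈ -20407.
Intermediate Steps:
d(C, f) = -3 + C
S = -129/26 (S = -5 - 1/(-3 - 23) = -5 - 1/(-26) = -5 - 1*(-1/26) = -5 + 1/26 = -129/26 ≈ -4.9615)
(-8546 - 11856) + S = (-8546 - 11856) - 129/26 = -20402 - 129/26 = -530581/26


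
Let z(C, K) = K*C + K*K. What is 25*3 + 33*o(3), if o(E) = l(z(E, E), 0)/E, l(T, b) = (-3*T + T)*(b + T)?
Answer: -7053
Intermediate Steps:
z(C, K) = K² + C*K (z(C, K) = C*K + K² = K² + C*K)
l(T, b) = -2*T*(T + b) (l(T, b) = (-2*T)*(T + b) = -2*T*(T + b))
o(E) = -8*E³ (o(E) = (-2*E*(E + E)*(E*(E + E) + 0))/E = (-2*E*(2*E)*(E*(2*E) + 0))/E = (-2*2*E²*(2*E² + 0))/E = (-2*2*E²*2*E²)/E = (-8*E⁴)/E = -8*E³)
25*3 + 33*o(3) = 25*3 + 33*(-8*3³) = 75 + 33*(-8*27) = 75 + 33*(-216) = 75 - 7128 = -7053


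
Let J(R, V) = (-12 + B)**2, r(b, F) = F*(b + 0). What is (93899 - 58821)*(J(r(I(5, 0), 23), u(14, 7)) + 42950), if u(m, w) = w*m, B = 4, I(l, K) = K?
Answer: 1508845092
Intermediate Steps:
r(b, F) = F*b
u(m, w) = m*w
J(R, V) = 64 (J(R, V) = (-12 + 4)**2 = (-8)**2 = 64)
(93899 - 58821)*(J(r(I(5, 0), 23), u(14, 7)) + 42950) = (93899 - 58821)*(64 + 42950) = 35078*43014 = 1508845092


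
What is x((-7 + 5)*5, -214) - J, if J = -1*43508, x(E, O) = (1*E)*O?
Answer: 45648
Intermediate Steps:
x(E, O) = E*O
J = -43508
x((-7 + 5)*5, -214) - J = ((-7 + 5)*5)*(-214) - 1*(-43508) = -2*5*(-214) + 43508 = -10*(-214) + 43508 = 2140 + 43508 = 45648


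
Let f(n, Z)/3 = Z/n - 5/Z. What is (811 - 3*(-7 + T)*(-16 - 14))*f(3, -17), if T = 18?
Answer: -493474/17 ≈ -29028.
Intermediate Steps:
f(n, Z) = -15/Z + 3*Z/n (f(n, Z) = 3*(Z/n - 5/Z) = 3*(-5/Z + Z/n) = -15/Z + 3*Z/n)
(811 - 3*(-7 + T)*(-16 - 14))*f(3, -17) = (811 - 3*(-7 + 18)*(-16 - 14))*(-15/(-17) + 3*(-17)/3) = (811 - 33*(-30))*(-15*(-1/17) + 3*(-17)*(⅓)) = (811 - 3*(-330))*(15/17 - 17) = (811 + 990)*(-274/17) = 1801*(-274/17) = -493474/17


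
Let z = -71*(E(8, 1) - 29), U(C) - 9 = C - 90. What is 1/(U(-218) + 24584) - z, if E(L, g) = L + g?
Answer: -34484699/24285 ≈ -1420.0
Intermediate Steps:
U(C) = -81 + C (U(C) = 9 + (C - 90) = 9 + (-90 + C) = -81 + C)
z = 1420 (z = -71*((8 + 1) - 29) = -71*(9 - 29) = -71*(-20) = 1420)
1/(U(-218) + 24584) - z = 1/((-81 - 218) + 24584) - 1*1420 = 1/(-299 + 24584) - 1420 = 1/24285 - 1420 = -34484699/24285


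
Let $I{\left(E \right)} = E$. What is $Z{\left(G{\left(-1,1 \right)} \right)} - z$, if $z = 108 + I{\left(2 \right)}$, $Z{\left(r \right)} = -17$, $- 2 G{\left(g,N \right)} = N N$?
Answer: $-127$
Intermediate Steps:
$G{\left(g,N \right)} = - \frac{N^{2}}{2}$ ($G{\left(g,N \right)} = - \frac{N N}{2} = - \frac{N^{2}}{2}$)
$z = 110$ ($z = 108 + 2 = 110$)
$Z{\left(G{\left(-1,1 \right)} \right)} - z = -17 - 110 = -127$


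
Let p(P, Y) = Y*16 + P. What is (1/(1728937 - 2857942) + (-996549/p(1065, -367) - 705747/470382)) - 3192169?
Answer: -246924746184611628223/77358268756890 ≈ -3.1920e+6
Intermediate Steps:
p(P, Y) = P + 16*Y (p(P, Y) = 16*Y + P = P + 16*Y)
(1/(1728937 - 2857942) + (-996549/p(1065, -367) - 705747/470382)) - 3192169 = (1/(1728937 - 2857942) + (-996549/(1065 + 16*(-367)) - 705747/470382)) - 3192169 = (1/(-1129005) + (-996549/(1065 - 5872) - 705747*1/470382)) - 3192169 = (-1/1129005 + (-996549/(-4807) - 235249/156794)) - 3192169 = (-1/1129005 + (-996549*(-1/4807) - 235249/156794)) - 3192169 = (-1/1129005 + (996549/4807 - 235249/156794)) - 3192169 = (-1/1129005 + 14102005633/68518978) - 3192169 = 15921234801166187/77358268756890 - 3192169 = -246924746184611628223/77358268756890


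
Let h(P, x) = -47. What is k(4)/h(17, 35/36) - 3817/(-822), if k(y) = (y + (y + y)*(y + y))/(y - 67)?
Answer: 3786011/811314 ≈ 4.6665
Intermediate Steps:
k(y) = (y + 4*y²)/(-67 + y) (k(y) = (y + (2*y)*(2*y))/(-67 + y) = (y + 4*y²)/(-67 + y))
k(4)/h(17, 35/36) - 3817/(-822) = (4*(1 + 4*4)/(-67 + 4))/(-47) - 3817/(-822) = (4*(1 + 16)/(-63))*(-1/47) - 3817*(-1/822) = (4*(-1/63)*17)*(-1/47) + 3817/822 = -68/63*(-1/47) + 3817/822 = 68/2961 + 3817/822 = 3786011/811314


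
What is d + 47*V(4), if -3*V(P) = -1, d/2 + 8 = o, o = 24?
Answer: 143/3 ≈ 47.667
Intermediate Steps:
d = 32 (d = -16 + 2*24 = -16 + 48 = 32)
V(P) = 1/3 (V(P) = -1/3*(-1) = 1/3)
d + 47*V(4) = 32 + 47*(1/3) = 32 + 47/3 = 143/3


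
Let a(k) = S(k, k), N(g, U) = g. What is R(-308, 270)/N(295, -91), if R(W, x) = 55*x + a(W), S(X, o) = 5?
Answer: 2971/59 ≈ 50.356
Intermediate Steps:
a(k) = 5
R(W, x) = 5 + 55*x (R(W, x) = 55*x + 5 = 5 + 55*x)
R(-308, 270)/N(295, -91) = (5 + 55*270)/295 = (5 + 14850)*(1/295) = 14855*(1/295) = 2971/59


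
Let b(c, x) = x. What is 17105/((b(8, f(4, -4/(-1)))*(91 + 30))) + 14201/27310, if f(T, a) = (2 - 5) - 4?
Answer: -41373573/2102870 ≈ -19.675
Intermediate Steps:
f(T, a) = -7 (f(T, a) = -3 - 4 = -7)
17105/((b(8, f(4, -4/(-1)))*(91 + 30))) + 14201/27310 = 17105/((-7*(91 + 30))) + 14201/27310 = 17105/((-7*121)) + 14201*(1/27310) = 17105/(-847) + 14201/27310 = 17105*(-1/847) + 14201/27310 = -1555/77 + 14201/27310 = -41373573/2102870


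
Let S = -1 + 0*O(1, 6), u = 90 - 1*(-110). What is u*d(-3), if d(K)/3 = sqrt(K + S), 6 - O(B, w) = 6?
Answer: 1200*I ≈ 1200.0*I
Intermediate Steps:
u = 200 (u = 90 + 110 = 200)
O(B, w) = 0 (O(B, w) = 6 - 1*6 = 6 - 6 = 0)
S = -1 (S = -1 + 0*0 = -1 + 0 = -1)
d(K) = 3*sqrt(-1 + K) (d(K) = 3*sqrt(K - 1) = 3*sqrt(-1 + K))
u*d(-3) = 200*(3*sqrt(-1 - 3)) = 200*(3*sqrt(-4)) = 200*(3*(2*I)) = 200*(6*I) = 1200*I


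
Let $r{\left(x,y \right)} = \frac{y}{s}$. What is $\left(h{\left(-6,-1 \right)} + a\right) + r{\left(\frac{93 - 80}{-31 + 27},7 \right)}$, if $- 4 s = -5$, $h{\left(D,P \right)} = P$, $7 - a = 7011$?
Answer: $- \frac{34997}{5} \approx -6999.4$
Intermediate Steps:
$a = -7004$ ($a = 7 - 7011 = -7004$)
$s = \frac{5}{4}$ ($s = \left(- \frac{1}{4}\right) \left(-5\right) = \frac{5}{4} \approx 1.25$)
$r{\left(x,y \right)} = \frac{4 y}{5}$ ($r{\left(x,y \right)} = \frac{y}{\frac{5}{4}} = y \frac{4}{5} = \frac{4 y}{5}$)
$\left(h{\left(-6,-1 \right)} + a\right) + r{\left(\frac{93 - 80}{-31 + 27},7 \right)} = \left(-1 - 7004\right) + \frac{4}{5} \cdot 7 = -7005 + \frac{28}{5} = - \frac{34997}{5}$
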